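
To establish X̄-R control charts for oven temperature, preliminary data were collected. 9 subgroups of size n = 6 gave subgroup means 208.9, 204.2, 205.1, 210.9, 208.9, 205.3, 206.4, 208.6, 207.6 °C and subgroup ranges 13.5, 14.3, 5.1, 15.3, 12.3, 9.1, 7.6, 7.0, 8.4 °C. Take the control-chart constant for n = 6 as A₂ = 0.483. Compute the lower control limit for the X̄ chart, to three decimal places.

X̄̄ = (208.9 + 204.2 + 205.1 + 210.9 + 208.9 + 205.3 + 206.4 + 208.6 + 207.6) / 9 = 1865.9000 / 9 = 207.3222
R̄ = (13.5 + 14.3 + 5.1 + 15.3 + 12.3 + 9.1 + 7.6 + 7.0 + 8.4) / 9 = 92.6000 / 9 = 10.2889
LCL = X̄̄ − A₂·R̄ = 207.3222 − 0.483 × 10.2889 = 202.3527

202.353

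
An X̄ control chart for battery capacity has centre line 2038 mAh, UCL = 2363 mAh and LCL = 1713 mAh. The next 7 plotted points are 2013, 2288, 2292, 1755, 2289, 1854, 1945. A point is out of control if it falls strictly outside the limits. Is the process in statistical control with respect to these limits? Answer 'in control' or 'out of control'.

in control

All 7 points lie within [1713, 2363].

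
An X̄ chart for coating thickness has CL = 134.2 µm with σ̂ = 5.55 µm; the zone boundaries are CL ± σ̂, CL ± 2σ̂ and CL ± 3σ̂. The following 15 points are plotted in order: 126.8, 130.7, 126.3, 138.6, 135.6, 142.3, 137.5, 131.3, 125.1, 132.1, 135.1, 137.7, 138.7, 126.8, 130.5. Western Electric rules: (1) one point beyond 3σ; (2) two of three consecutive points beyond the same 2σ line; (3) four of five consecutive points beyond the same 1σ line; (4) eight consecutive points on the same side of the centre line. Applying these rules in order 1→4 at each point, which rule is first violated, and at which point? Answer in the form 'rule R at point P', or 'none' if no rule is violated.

Zone of each point (C = within 1σ̂, B = 1σ̂–2σ̂, A = 2σ̂–3σ̂, * = beyond 3σ̂; sign = side of CL): 1:-B, 2:-C, 3:-B, 4:+C, 5:+C, 6:+B, 7:+C, 8:-C, 9:-B, 10:-C, 11:+C, 12:+C, 13:+C, 14:-B, 15:-C
No rule fires across all 15 points.

none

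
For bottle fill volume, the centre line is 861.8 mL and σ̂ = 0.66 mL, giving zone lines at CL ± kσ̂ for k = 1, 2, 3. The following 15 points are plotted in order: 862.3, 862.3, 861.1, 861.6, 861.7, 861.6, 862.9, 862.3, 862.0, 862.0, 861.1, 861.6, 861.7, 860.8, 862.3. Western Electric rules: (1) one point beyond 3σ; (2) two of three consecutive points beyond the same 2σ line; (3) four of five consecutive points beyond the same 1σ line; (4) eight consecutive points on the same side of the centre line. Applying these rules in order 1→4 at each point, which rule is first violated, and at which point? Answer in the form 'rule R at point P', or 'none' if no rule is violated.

Zone of each point (C = within 1σ̂, B = 1σ̂–2σ̂, A = 2σ̂–3σ̂, * = beyond 3σ̂; sign = side of CL): 1:+C, 2:+C, 3:-B, 4:-C, 5:-C, 6:-C, 7:+B, 8:+C, 9:+C, 10:+C, 11:-B, 12:-C, 13:-C, 14:-B, 15:+C
No rule fires across all 15 points.

none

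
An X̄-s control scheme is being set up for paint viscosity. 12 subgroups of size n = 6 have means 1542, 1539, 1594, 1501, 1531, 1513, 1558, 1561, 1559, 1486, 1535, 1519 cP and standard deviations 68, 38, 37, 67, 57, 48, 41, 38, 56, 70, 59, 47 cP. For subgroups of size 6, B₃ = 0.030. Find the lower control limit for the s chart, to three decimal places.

s̄ = (68 + 38 + 37 + 67 + 57 + 48 + 41 + 38 + 56 + 70 + 59 + 47) / 12 = 52.1667
LCL_s = B₃·s̄ = 0.030 × 52.1667 = 1.5650

1.565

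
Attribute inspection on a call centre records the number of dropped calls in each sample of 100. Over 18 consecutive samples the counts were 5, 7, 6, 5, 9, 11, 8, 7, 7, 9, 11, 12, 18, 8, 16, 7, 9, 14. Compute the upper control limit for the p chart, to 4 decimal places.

p̄ = Σdᵢ / (k·n) = 169 / (18 × 100) = 0.09389
UCL = p̄ + 3·√(p̄(1−p̄)/n) = 0.09389 + 3 × √(0.09389×0.90611/100) = 0.09389 + 3 × 0.02917 = 0.18139

0.1814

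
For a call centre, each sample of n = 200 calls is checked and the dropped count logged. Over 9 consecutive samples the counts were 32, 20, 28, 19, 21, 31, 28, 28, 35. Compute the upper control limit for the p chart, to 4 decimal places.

p̄ = Σdᵢ / (k·n) = 242 / (9 × 200) = 0.13444
UCL = p̄ + 3·√(p̄(1−p̄)/n) = 0.13444 + 3 × √(0.13444×0.86556/200) = 0.13444 + 3 × 0.02412 = 0.20681

0.2068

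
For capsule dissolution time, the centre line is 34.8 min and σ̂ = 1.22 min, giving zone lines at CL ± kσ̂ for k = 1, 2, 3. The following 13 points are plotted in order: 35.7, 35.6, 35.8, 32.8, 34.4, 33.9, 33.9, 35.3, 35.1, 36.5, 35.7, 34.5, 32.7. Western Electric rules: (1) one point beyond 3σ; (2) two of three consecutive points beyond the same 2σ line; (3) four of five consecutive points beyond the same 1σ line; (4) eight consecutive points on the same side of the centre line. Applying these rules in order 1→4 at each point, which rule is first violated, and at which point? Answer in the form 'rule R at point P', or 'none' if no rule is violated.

none

Zone of each point (C = within 1σ̂, B = 1σ̂–2σ̂, A = 2σ̂–3σ̂, * = beyond 3σ̂; sign = side of CL): 1:+C, 2:+C, 3:+C, 4:-B, 5:-C, 6:-C, 7:-C, 8:+C, 9:+C, 10:+B, 11:+C, 12:-C, 13:-B
No rule fires across all 13 points.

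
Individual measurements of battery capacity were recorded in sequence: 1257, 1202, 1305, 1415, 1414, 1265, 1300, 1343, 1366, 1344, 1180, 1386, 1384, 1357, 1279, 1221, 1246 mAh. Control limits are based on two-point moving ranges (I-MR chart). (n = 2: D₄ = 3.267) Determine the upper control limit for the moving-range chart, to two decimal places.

224.81

Moving ranges: 55, 103, 110, 1, 149, 35, 43, 23, 22, 164, 206, 2, 27, 78, 58, 25; M̄R̄ = 1101.0000 / 16 = 68.8125
UCL_MR = D₄·M̄R̄ = 3.267 × 68.8125 = 224.8104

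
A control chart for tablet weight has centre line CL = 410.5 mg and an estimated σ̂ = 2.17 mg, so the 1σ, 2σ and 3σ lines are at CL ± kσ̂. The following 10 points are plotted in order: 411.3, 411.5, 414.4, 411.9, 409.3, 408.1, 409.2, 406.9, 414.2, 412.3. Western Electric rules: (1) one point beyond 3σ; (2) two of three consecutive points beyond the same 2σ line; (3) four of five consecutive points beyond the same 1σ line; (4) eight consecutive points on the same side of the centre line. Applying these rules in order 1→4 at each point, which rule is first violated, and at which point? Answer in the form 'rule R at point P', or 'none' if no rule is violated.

none

Zone of each point (C = within 1σ̂, B = 1σ̂–2σ̂, A = 2σ̂–3σ̂, * = beyond 3σ̂; sign = side of CL): 1:+C, 2:+C, 3:+B, 4:+C, 5:-C, 6:-B, 7:-C, 8:-B, 9:+B, 10:+C
No rule fires across all 10 points.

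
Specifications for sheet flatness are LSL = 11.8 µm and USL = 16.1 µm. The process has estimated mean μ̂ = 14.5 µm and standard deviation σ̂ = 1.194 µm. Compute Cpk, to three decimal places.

Cpu = (USL − μ̂) / (3σ̂) = (16.1 − 14.5) / (3 × 1.194) = 0.4467; Cpl = (μ̂ − LSL) / (3σ̂) = (14.5 − 11.8) / (3 × 1.194) = 0.7538; Cpk = min(Cpu, Cpl) = 0.4467

0.447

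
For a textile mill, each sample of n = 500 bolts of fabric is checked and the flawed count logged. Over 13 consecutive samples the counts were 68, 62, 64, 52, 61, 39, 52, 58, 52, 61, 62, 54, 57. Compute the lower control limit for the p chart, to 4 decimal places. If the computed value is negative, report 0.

p̄ = Σdᵢ / (k·n) = 742 / (13 × 500) = 0.11415
LCL = p̄ − 3·√(p̄(1−p̄)/n) = 0.11415 − 3 × 0.01422 = 0.07149

0.0715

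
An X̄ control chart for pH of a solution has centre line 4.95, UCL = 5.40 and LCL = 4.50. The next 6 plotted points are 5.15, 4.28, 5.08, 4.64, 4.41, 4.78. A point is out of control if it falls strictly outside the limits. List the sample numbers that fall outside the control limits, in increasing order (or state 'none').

2, 5

Compare each point to [4.50, 5.40]: sample 2 = 4.28 < LCL; sample 5 = 4.41 < LCL.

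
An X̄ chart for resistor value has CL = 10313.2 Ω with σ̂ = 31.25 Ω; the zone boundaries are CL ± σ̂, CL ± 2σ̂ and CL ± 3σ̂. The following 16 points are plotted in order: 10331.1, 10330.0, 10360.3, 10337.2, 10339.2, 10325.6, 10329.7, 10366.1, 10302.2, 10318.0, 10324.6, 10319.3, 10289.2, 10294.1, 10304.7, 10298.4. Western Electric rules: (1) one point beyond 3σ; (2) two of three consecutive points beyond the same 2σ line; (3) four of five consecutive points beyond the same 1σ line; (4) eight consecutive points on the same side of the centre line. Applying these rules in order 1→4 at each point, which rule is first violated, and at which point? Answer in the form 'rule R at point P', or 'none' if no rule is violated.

Zone of each point (C = within 1σ̂, B = 1σ̂–2σ̂, A = 2σ̂–3σ̂, * = beyond 3σ̂; sign = side of CL): 1:+C, 2:+C, 3:+B, 4:+C, 5:+C, 6:+C, 7:+C, 8:+B, 9:-C, 10:+C, 11:+C, 12:+C, 13:-C, 14:-C, 15:-C, 16:-C
Rule 4 (eight consecutive points on the same side of the centre line) is satisfied at point 8.

rule 4 at point 8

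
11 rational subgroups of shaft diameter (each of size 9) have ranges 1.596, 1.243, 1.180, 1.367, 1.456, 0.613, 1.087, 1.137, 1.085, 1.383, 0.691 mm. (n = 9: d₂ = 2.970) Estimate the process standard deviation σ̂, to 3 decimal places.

0.393

R̄ = (1.596 + 1.243 + 1.180 + 1.367 + 1.456 + 0.613 + 1.087 + 1.137 + 1.085 + 1.383 + 0.691) / 11 = 1.1671
σ̂ = R̄ / d₂ = 1.1671 / 2.970 = 0.3930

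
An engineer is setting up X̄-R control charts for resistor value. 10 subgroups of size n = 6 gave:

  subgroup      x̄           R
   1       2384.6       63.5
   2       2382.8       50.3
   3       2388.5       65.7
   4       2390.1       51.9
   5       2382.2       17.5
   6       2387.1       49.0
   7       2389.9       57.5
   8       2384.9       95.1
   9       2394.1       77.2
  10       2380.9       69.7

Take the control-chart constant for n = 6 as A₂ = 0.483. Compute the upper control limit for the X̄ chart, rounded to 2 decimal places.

2415.36

X̄̄ = (2384.6 + 2382.8 + 2388.5 + 2390.1 + 2382.2 + 2387.1 + 2389.9 + 2384.9 + 2394.1 + 2380.9) / 10 = 23865.1000 / 10 = 2386.5100
R̄ = (63.5 + 50.3 + 65.7 + 51.9 + 17.5 + 49.0 + 57.5 + 95.1 + 77.2 + 69.7) / 10 = 597.4000 / 10 = 59.7400
UCL = X̄̄ + A₂·R̄ = 2386.5100 + 0.483 × 59.7400 = 2415.3644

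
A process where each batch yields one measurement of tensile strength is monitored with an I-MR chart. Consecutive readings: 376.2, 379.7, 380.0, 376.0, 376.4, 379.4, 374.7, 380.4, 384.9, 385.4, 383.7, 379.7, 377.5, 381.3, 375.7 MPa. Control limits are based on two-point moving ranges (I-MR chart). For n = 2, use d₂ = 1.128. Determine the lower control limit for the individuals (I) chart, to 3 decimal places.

371.060

X̄ = (376.2 + 379.7 + 380.0 + 376.0 + 376.4 + 379.4 + 374.7 + 380.4 + 384.9 + 385.4 + 383.7 + 379.7 + 377.5 + 381.3 + 375.7) / 15 = 379.4000
Moving ranges: 3.5, 0.3, 4.0, 0.4, 3.0, 4.7, 5.7, 4.5, 0.5, 1.7, 4.0, 2.2, 3.8, 5.6; M̄R̄ = 43.9000 / 14 = 3.1357
LCL = X̄ − 3·M̄R̄/d₂ = 379.4000 − 3 × 3.1357 / 1.128 = 371.0603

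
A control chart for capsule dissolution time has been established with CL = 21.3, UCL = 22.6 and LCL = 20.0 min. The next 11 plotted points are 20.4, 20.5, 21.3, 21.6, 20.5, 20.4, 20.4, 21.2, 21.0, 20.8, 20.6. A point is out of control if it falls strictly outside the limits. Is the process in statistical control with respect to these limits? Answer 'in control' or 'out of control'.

All 11 points lie within [20.0, 22.6].

in control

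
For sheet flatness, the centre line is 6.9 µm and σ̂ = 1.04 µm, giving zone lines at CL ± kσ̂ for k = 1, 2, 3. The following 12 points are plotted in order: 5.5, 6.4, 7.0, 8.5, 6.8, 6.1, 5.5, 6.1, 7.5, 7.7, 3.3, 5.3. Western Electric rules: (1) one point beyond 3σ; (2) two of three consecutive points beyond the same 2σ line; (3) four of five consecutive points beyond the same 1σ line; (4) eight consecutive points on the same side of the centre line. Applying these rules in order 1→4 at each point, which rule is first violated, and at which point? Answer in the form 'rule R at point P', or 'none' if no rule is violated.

rule 1 at point 11

Zone of each point (C = within 1σ̂, B = 1σ̂–2σ̂, A = 2σ̂–3σ̂, * = beyond 3σ̂; sign = side of CL): 1:-B, 2:-C, 3:+C, 4:+B, 5:-C, 6:-C, 7:-B, 8:-C, 9:+C, 10:+C, 11:-*, 12:-B
Rule 1 (one point beyond the 3σ limits) is satisfied at point 11.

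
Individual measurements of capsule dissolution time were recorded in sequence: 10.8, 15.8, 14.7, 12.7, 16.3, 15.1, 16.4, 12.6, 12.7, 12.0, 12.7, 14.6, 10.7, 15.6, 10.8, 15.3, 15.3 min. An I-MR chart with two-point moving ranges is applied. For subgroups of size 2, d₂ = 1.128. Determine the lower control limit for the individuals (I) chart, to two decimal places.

7.20

X̄ = (10.8 + 15.8 + 14.7 + 12.7 + 16.3 + 15.1 + 16.4 + 12.6 + 12.7 + 12.0 + 12.7 + 14.6 + 10.7 + 15.6 + 10.8 + 15.3 + 15.3) / 17 = 13.7706
Moving ranges: 5.0, 1.1, 2.0, 3.6, 1.2, 1.3, 3.8, 0.1, 0.7, 0.7, 1.9, 3.9, 4.9, 4.8, 4.5, 0.0; M̄R̄ = 39.5000 / 16 = 2.4688
LCL = X̄ − 3·M̄R̄/d₂ = 13.7706 − 3 × 2.4688 / 1.128 = 7.2048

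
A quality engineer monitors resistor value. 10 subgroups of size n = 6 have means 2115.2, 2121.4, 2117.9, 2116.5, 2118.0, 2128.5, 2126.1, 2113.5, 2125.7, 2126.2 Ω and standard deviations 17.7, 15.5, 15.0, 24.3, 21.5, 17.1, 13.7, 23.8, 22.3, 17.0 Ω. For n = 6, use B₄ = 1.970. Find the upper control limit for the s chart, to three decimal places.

37.016

s̄ = (17.7 + 15.5 + 15.0 + 24.3 + 21.5 + 17.1 + 13.7 + 23.8 + 22.3 + 17.0) / 10 = 18.7900
UCL_s = B₄·s̄ = 1.970 × 18.7900 = 37.0163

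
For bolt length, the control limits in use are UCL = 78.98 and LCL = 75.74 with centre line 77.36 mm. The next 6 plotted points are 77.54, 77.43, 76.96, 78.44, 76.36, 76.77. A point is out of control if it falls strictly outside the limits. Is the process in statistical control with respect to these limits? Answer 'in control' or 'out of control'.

All 6 points lie within [75.74, 78.98].

in control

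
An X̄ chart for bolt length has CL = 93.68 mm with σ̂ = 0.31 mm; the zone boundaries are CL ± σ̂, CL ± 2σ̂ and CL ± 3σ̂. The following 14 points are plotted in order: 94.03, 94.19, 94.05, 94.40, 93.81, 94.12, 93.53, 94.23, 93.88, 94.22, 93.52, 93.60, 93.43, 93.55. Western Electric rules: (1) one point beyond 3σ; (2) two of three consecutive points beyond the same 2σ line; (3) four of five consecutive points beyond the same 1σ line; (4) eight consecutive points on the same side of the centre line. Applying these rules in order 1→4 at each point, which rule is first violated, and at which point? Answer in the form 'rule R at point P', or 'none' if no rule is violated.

rule 3 at point 4

Zone of each point (C = within 1σ̂, B = 1σ̂–2σ̂, A = 2σ̂–3σ̂, * = beyond 3σ̂; sign = side of CL): 1:+B, 2:+B, 3:+B, 4:+A, 5:+C, 6:+B, 7:-C, 8:+B, 9:+C, 10:+B, 11:-C, 12:-C, 13:-C, 14:-C
Rule 3 (four of five consecutive points beyond the same 1σ limit) is satisfied at point 4.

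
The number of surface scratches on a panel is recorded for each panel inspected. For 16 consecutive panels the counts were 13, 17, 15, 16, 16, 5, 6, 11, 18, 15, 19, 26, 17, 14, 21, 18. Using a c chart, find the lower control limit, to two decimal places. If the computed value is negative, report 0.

c̄ = (13 + 17 + 15 + 16 + 16 + 5 + 6 + 11 + 18 + 15 + 19 + 26 + 17 + 14 + 21 + 18) / 16 = 247 / 16 = 15.4375
LCL = c̄ − 3√c̄ = 15.4375 − 3 × 3.9291 = 3.6503

3.65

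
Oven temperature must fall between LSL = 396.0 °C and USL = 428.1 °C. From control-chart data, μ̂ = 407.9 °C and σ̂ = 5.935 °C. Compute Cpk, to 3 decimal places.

Cpu = (USL − μ̂) / (3σ̂) = (428.1 − 407.9) / (3 × 5.935) = 1.1345; Cpl = (μ̂ − LSL) / (3σ̂) = (407.9 − 396.0) / (3 × 5.935) = 0.6684; Cpk = min(Cpu, Cpl) = 0.6684

0.668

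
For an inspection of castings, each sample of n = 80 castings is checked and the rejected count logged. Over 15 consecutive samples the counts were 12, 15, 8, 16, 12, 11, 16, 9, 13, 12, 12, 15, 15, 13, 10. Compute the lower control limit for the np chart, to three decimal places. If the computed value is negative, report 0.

p̄ = Σdᵢ / (k·n) = 189 / (15 × 80) = 0.15750
LCL = np̄ − 3·√(np̄(1−p̄)) = 12.6000 − 3 × 3.2581 = 2.8256

2.826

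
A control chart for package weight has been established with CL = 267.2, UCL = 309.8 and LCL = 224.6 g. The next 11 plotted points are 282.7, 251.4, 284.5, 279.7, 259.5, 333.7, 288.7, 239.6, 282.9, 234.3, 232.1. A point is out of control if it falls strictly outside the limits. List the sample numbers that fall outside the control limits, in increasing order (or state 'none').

6

Compare each point to [224.6, 309.8]: sample 6 = 333.7 > UCL.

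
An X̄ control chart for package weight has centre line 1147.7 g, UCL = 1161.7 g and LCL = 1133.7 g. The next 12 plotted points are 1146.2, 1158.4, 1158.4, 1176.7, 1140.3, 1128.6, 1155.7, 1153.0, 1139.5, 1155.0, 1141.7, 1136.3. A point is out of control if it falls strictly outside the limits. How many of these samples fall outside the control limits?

2

Compare each point to [1133.7, 1161.7]: sample 4 = 1176.7 > UCL; sample 6 = 1128.6 < LCL.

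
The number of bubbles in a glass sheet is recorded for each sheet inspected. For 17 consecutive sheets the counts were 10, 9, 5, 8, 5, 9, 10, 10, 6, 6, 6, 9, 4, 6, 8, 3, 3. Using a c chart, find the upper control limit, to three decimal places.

14.753

c̄ = (10 + 9 + 5 + 8 + 5 + 9 + 10 + 10 + 6 + 6 + 6 + 9 + 4 + 6 + 8 + 3 + 3) / 17 = 117 / 17 = 6.8824
UCL = c̄ + 3√c̄ = 6.8824 + 3 × √6.8824 = 6.8824 + 3 × 2.6234 = 14.7526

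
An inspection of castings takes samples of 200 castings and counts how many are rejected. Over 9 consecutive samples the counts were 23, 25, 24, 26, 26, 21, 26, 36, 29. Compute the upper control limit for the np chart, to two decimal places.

40.54

p̄ = Σdᵢ / (k·n) = 236 / (9 × 200) = 0.13111
UCL = np̄ + 3·√(np̄(1−p̄)) = 26.2222 + 3 × √(26.2222×0.86889) = 26.2222 + 3 × 4.7733 = 40.5421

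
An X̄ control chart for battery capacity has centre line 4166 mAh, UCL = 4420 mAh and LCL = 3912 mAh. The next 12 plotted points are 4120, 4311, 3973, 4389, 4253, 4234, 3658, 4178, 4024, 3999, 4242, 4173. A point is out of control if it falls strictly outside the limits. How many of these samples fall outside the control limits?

Compare each point to [3912, 4420]: sample 7 = 3658 < LCL.

1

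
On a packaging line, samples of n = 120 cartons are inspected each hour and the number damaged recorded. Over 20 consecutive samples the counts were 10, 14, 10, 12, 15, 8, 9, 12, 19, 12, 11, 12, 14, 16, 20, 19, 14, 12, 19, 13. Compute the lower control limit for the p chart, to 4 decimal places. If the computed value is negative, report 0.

0.0262

p̄ = Σdᵢ / (k·n) = 271 / (20 × 120) = 0.11292
LCL = p̄ − 3·√(p̄(1−p̄)/n) = 0.11292 − 3 × 0.02889 = 0.02624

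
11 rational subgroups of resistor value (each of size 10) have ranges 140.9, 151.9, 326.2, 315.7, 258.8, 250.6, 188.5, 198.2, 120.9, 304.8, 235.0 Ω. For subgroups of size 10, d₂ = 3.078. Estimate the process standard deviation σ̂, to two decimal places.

73.59

R̄ = (140.9 + 151.9 + 326.2 + 315.7 + 258.8 + 250.6 + 188.5 + 198.2 + 120.9 + 304.8 + 235.0) / 11 = 226.5000
σ̂ = R̄ / d₂ = 226.5000 / 3.078 = 73.5867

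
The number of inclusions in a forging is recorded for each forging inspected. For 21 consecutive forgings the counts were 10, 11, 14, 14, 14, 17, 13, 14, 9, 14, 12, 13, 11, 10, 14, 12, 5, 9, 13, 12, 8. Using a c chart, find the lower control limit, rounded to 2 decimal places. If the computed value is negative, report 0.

c̄ = (10 + 11 + 14 + 14 + 14 + 17 + 13 + 14 + 9 + 14 + 12 + 13 + 11 + 10 + 14 + 12 + 5 + 9 + 13 + 12 + 8) / 21 = 249 / 21 = 11.8571
LCL = c̄ − 3√c̄ = 11.8571 − 3 × 3.4434 = 1.5269

1.53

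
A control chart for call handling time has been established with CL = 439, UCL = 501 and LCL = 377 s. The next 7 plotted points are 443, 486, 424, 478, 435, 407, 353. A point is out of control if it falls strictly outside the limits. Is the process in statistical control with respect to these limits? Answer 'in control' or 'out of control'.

out of control

Compare each point to [377, 501]: sample 7 = 353 < LCL.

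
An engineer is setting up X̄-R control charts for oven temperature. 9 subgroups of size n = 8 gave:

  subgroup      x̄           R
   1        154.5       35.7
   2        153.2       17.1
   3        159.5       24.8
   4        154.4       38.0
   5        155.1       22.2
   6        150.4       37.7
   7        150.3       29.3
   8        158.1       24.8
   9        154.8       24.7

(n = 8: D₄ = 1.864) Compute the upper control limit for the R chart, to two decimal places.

R̄ = (35.7 + 17.1 + 24.8 + 38.0 + 22.2 + 37.7 + 29.3 + 24.8 + 24.7) / 9 = 254.3000 / 9 = 28.2556
UCL_R = D₄·R̄ = 1.864 × 28.2556 = 52.6684

52.67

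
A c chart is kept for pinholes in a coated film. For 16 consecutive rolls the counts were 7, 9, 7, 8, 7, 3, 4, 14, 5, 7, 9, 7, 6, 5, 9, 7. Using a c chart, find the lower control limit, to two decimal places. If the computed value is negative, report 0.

0.00

c̄ = (7 + 9 + 7 + 8 + 7 + 3 + 4 + 14 + 5 + 7 + 9 + 7 + 6 + 5 + 9 + 7) / 16 = 114 / 16 = 7.1250
LCL = c̄ − 3√c̄ = 7.1250 − 3 × 2.6693 = -0.8828 → 0 (cannot be negative)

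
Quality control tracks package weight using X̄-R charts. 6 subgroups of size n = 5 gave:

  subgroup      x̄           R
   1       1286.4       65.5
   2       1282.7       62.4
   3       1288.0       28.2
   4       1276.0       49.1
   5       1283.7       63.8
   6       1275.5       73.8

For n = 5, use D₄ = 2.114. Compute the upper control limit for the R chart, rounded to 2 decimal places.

R̄ = (65.5 + 62.4 + 28.2 + 49.1 + 63.8 + 73.8) / 6 = 342.8000 / 6 = 57.1333
UCL_R = D₄·R̄ = 2.114 × 57.1333 = 120.7799

120.78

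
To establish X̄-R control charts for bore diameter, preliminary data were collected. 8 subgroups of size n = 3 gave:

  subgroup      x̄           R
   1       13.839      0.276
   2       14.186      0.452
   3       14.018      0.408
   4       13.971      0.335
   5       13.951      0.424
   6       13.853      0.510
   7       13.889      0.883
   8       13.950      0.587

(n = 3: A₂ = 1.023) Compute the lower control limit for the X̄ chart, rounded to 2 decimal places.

X̄̄ = (13.839 + 14.186 + 14.018 + 13.971 + 13.951 + 13.853 + 13.889 + 13.950) / 8 = 111.6570 / 8 = 13.9571
R̄ = (0.276 + 0.452 + 0.408 + 0.335 + 0.424 + 0.510 + 0.883 + 0.587) / 8 = 3.8750 / 8 = 0.4844
LCL = X̄̄ − A₂·R̄ = 13.9571 − 1.023 × 0.4844 = 13.4616

13.46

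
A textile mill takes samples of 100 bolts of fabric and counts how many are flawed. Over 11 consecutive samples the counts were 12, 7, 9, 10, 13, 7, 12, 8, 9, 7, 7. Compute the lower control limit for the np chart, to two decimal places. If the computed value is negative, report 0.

0.52

p̄ = Σdᵢ / (k·n) = 101 / (11 × 100) = 0.09182
LCL = np̄ − 3·√(np̄(1−p̄)) = 9.1818 − 3 × 2.8877 = 0.5187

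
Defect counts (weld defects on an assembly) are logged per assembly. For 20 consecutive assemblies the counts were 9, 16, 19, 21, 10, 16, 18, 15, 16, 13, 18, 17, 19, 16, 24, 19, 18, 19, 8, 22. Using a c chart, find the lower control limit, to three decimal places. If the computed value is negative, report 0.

4.409

c̄ = (9 + 16 + 19 + 21 + 10 + 16 + 18 + 15 + 16 + 13 + 18 + 17 + 19 + 16 + 24 + 19 + 18 + 19 + 8 + 22) / 20 = 333 / 20 = 16.6500
LCL = c̄ − 3√c̄ = 16.6500 − 3 × 4.0804 = 4.4087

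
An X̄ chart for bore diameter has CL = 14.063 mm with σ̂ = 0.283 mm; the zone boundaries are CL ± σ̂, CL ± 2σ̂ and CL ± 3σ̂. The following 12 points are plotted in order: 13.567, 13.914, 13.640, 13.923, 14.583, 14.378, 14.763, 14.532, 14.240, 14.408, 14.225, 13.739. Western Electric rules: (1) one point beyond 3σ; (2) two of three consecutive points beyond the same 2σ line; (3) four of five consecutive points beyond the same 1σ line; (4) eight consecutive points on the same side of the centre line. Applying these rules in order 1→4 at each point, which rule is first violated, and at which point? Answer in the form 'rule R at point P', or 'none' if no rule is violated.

Zone of each point (C = within 1σ̂, B = 1σ̂–2σ̂, A = 2σ̂–3σ̂, * = beyond 3σ̂; sign = side of CL): 1:-B, 2:-C, 3:-B, 4:-C, 5:+B, 6:+B, 7:+A, 8:+B, 9:+C, 10:+B, 11:+C, 12:-B
Rule 3 (four of five consecutive points beyond the same 1σ limit) is satisfied at point 8.

rule 3 at point 8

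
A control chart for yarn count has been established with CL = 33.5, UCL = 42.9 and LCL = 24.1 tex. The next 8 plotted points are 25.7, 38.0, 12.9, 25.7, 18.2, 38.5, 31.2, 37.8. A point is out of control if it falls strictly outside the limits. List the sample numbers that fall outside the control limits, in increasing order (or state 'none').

3, 5

Compare each point to [24.1, 42.9]: sample 3 = 12.9 < LCL; sample 5 = 18.2 < LCL.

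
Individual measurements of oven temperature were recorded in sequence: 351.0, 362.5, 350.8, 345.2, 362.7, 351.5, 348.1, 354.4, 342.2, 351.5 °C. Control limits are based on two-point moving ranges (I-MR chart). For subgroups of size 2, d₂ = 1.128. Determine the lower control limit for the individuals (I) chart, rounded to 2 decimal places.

325.78

X̄ = (351.0 + 362.5 + 350.8 + 345.2 + 362.7 + 351.5 + 348.1 + 354.4 + 342.2 + 351.5) / 10 = 351.9900
Moving ranges: 11.5, 11.7, 5.6, 17.5, 11.2, 3.4, 6.3, 12.2, 9.3; M̄R̄ = 88.7000 / 9 = 9.8556
LCL = X̄ − 3·M̄R̄/d₂ = 351.9900 − 3 × 9.8556 / 1.128 = 325.7784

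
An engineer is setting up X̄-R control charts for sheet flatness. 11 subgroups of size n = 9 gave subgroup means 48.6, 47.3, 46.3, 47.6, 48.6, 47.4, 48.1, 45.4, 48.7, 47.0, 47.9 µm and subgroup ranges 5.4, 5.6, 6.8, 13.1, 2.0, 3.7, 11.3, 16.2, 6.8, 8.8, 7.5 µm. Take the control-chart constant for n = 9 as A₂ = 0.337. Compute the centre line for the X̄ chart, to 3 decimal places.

47.536

X̄̄ = (48.6 + 47.3 + 46.3 + 47.6 + 48.6 + 47.4 + 48.1 + 45.4 + 48.7 + 47.0 + 47.9) / 11 = 522.9000 / 11 = 47.5364
CL = X̄̄ = 47.5364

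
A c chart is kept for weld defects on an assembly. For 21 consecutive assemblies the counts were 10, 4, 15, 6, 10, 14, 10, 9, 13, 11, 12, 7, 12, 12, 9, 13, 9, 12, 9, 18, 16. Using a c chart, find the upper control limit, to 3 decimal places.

20.950

c̄ = (10 + 4 + 15 + 6 + 10 + 14 + 10 + 9 + 13 + 11 + 12 + 7 + 12 + 12 + 9 + 13 + 9 + 12 + 9 + 18 + 16) / 21 = 231 / 21 = 11.0000
UCL = c̄ + 3√c̄ = 11.0000 + 3 × √11.0000 = 11.0000 + 3 × 3.3166 = 20.9499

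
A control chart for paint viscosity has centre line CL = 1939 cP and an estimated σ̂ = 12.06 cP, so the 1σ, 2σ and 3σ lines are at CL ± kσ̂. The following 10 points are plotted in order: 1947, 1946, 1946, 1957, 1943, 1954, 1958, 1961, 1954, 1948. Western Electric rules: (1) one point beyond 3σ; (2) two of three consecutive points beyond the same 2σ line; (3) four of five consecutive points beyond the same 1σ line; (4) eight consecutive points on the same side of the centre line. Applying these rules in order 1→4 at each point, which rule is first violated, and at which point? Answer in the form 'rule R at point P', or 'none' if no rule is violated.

Zone of each point (C = within 1σ̂, B = 1σ̂–2σ̂, A = 2σ̂–3σ̂, * = beyond 3σ̂; sign = side of CL): 1:+C, 2:+C, 3:+C, 4:+B, 5:+C, 6:+B, 7:+B, 8:+B, 9:+B, 10:+C
Rule 3 (four of five consecutive points beyond the same 1σ limit) is satisfied at point 8.

rule 3 at point 8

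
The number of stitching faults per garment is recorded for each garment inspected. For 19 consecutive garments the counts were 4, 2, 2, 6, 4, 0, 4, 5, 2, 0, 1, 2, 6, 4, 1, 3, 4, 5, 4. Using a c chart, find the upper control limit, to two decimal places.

8.39

c̄ = (4 + 2 + 2 + 6 + 4 + 0 + 4 + 5 + 2 + 0 + 1 + 2 + 6 + 4 + 1 + 3 + 4 + 5 + 4) / 19 = 59 / 19 = 3.1053
UCL = c̄ + 3√c̄ = 3.1053 + 3 × √3.1053 = 3.1053 + 3 × 1.7622 = 8.3918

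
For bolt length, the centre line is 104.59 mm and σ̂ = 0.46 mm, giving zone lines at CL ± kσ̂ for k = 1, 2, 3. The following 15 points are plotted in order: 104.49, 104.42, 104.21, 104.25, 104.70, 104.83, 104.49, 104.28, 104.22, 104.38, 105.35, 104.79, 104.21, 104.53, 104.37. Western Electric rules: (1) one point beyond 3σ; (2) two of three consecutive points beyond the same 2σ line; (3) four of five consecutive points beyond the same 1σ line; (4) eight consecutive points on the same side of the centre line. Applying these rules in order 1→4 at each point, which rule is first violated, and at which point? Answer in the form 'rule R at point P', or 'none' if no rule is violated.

none

Zone of each point (C = within 1σ̂, B = 1σ̂–2σ̂, A = 2σ̂–3σ̂, * = beyond 3σ̂; sign = side of CL): 1:-C, 2:-C, 3:-C, 4:-C, 5:+C, 6:+C, 7:-C, 8:-C, 9:-C, 10:-C, 11:+B, 12:+C, 13:-C, 14:-C, 15:-C
No rule fires across all 15 points.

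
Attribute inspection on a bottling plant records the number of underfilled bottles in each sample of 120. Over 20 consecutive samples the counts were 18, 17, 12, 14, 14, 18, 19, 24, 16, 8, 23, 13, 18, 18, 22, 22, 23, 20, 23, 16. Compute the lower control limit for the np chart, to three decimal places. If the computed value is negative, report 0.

p̄ = Σdᵢ / (k·n) = 358 / (20 × 120) = 0.14917
LCL = np̄ − 3·√(np̄(1−p̄)) = 17.9000 − 3 × 3.9026 = 6.1923

6.192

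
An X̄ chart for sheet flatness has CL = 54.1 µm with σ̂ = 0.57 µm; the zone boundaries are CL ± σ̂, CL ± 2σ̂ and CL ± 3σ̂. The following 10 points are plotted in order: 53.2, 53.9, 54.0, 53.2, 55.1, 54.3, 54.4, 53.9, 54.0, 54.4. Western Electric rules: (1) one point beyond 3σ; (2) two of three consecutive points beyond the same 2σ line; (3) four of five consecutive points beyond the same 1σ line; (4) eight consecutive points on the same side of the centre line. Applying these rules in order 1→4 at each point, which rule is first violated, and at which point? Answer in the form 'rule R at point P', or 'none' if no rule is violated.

none

Zone of each point (C = within 1σ̂, B = 1σ̂–2σ̂, A = 2σ̂–3σ̂, * = beyond 3σ̂; sign = side of CL): 1:-B, 2:-C, 3:-C, 4:-B, 5:+B, 6:+C, 7:+C, 8:-C, 9:-C, 10:+C
No rule fires across all 10 points.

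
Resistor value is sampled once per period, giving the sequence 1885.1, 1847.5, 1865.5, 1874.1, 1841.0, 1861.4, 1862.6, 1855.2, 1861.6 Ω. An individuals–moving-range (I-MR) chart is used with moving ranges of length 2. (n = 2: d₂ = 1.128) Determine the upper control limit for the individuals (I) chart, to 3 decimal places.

1905.671

X̄ = (1885.1 + 1847.5 + 1865.5 + 1874.1 + 1841.0 + 1861.4 + 1862.6 + 1855.2 + 1861.6) / 9 = 1861.5556
Moving ranges: 37.6, 18.0, 8.6, 33.1, 20.4, 1.2, 7.4, 6.4; M̄R̄ = 132.7000 / 8 = 16.5875
UCL = X̄ + 3·M̄R̄/d₂ = 1861.5556 + 3 × 16.5875 / 1.128 = 1905.6712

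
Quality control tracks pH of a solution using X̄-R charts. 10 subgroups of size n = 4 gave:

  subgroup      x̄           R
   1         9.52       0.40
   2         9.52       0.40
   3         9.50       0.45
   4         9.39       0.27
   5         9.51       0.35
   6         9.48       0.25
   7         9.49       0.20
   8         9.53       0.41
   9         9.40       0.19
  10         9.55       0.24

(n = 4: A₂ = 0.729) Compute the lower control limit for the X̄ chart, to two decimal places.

9.26

X̄̄ = (9.52 + 9.52 + 9.50 + 9.39 + 9.51 + 9.48 + 9.49 + 9.53 + 9.40 + 9.55) / 10 = 94.8900 / 10 = 9.4890
R̄ = (0.40 + 0.40 + 0.45 + 0.27 + 0.35 + 0.25 + 0.20 + 0.41 + 0.19 + 0.24) / 10 = 3.1600 / 10 = 0.3160
LCL = X̄̄ − A₂·R̄ = 9.4890 − 0.729 × 0.3160 = 9.2586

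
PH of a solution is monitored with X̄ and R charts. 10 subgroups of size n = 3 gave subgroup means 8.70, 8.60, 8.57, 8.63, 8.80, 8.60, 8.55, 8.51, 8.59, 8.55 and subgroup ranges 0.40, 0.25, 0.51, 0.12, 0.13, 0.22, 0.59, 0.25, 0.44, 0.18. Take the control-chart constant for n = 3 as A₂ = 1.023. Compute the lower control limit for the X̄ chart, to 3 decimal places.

X̄̄ = (8.70 + 8.60 + 8.57 + 8.63 + 8.80 + 8.60 + 8.55 + 8.51 + 8.59 + 8.55) / 10 = 86.1000 / 10 = 8.6100
R̄ = (0.40 + 0.25 + 0.51 + 0.12 + 0.13 + 0.22 + 0.59 + 0.25 + 0.44 + 0.18) / 10 = 3.0900 / 10 = 0.3090
LCL = X̄̄ − A₂·R̄ = 8.6100 − 1.023 × 0.3090 = 8.2939

8.294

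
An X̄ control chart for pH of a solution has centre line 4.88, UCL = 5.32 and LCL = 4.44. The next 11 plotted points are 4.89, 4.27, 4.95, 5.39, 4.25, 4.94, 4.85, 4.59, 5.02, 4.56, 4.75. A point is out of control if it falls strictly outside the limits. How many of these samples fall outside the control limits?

Compare each point to [4.44, 5.32]: sample 2 = 4.27 < LCL; sample 4 = 5.39 > UCL; sample 5 = 4.25 < LCL.

3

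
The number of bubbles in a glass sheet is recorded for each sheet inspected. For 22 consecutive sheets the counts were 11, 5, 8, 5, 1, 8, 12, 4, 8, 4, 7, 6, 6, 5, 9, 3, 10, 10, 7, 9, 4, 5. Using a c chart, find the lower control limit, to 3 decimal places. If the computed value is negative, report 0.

0.000

c̄ = (11 + 5 + 8 + 5 + 1 + 8 + 12 + 4 + 8 + 4 + 7 + 6 + 6 + 5 + 9 + 3 + 10 + 10 + 7 + 9 + 4 + 5) / 22 = 147 / 22 = 6.6818
LCL = c̄ − 3√c̄ = 6.6818 − 3 × 2.5849 = -1.0729 → 0 (cannot be negative)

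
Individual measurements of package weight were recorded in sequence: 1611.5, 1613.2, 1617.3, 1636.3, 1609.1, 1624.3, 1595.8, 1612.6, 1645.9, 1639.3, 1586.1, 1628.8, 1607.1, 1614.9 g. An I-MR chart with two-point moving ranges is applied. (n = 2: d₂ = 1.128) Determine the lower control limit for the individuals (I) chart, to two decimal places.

X̄ = (1611.5 + 1613.2 + 1617.3 + 1636.3 + 1609.1 + 1624.3 + 1595.8 + 1612.6 + 1645.9 + 1639.3 + 1586.1 + 1628.8 + 1607.1 + 1614.9) / 14 = 1617.3000
Moving ranges: 1.7, 4.1, 19.0, 27.2, 15.2, 28.5, 16.8, 33.3, 6.6, 53.2, 42.7, 21.7, 7.8; M̄R̄ = 277.8000 / 13 = 21.3692
LCL = X̄ − 3·M̄R̄/d₂ = 1617.3000 − 3 × 21.3692 / 1.128 = 1560.4669

1560.47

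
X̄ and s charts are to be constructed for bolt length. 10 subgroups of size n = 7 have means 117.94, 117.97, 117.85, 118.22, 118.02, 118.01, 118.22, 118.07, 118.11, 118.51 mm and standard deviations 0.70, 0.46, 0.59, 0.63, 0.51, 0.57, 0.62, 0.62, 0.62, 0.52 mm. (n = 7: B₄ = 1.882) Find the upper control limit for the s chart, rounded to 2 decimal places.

s̄ = (0.70 + 0.46 + 0.59 + 0.63 + 0.51 + 0.57 + 0.62 + 0.62 + 0.62 + 0.52) / 10 = 0.5840
UCL_s = B₄·s̄ = 1.882 × 0.5840 = 1.0991

1.10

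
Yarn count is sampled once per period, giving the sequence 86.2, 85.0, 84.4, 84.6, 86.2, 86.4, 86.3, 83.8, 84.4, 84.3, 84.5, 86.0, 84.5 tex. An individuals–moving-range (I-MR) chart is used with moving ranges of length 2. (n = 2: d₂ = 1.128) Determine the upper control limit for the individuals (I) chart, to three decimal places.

X̄ = (86.2 + 85.0 + 84.4 + 84.6 + 86.2 + 86.4 + 86.3 + 83.8 + 84.4 + 84.3 + 84.5 + 86.0 + 84.5) / 13 = 85.1231
Moving ranges: 1.2, 0.6, 0.2, 1.6, 0.2, 0.1, 2.5, 0.6, 0.1, 0.2, 1.5, 1.5; M̄R̄ = 10.3000 / 12 = 0.8583
UCL = X̄ + 3·M̄R̄/d₂ = 85.1231 + 3 × 0.8583 / 1.128 = 87.4059

87.406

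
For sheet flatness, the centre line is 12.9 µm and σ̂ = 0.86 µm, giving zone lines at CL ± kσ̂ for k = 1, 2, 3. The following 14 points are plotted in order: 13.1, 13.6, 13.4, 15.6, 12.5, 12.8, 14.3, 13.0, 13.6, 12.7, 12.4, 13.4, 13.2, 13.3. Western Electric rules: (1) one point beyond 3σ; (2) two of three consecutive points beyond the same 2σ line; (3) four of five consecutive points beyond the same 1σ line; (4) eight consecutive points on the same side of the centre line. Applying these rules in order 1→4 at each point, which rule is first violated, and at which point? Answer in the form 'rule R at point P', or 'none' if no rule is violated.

Zone of each point (C = within 1σ̂, B = 1σ̂–2σ̂, A = 2σ̂–3σ̂, * = beyond 3σ̂; sign = side of CL): 1:+C, 2:+C, 3:+C, 4:+*, 5:-C, 6:-C, 7:+B, 8:+C, 9:+C, 10:-C, 11:-C, 12:+C, 13:+C, 14:+C
Rule 1 (one point beyond the 3σ limits) is satisfied at point 4.

rule 1 at point 4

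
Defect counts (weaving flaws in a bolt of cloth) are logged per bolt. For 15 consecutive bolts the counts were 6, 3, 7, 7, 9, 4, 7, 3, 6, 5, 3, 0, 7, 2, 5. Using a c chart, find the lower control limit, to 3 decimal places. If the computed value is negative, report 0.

0.000

c̄ = (6 + 3 + 7 + 7 + 9 + 4 + 7 + 3 + 6 + 5 + 3 + 0 + 7 + 2 + 5) / 15 = 74 / 15 = 4.9333
LCL = c̄ − 3√c̄ = 4.9333 − 3 × 2.2211 = -1.7300 → 0 (cannot be negative)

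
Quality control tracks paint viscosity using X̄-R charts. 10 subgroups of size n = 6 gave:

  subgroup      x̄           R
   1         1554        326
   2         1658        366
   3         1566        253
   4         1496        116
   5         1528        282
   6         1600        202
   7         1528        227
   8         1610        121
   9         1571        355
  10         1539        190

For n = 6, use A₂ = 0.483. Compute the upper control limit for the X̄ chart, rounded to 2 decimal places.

1682.76

X̄̄ = (1554 + 1658 + 1566 + 1496 + 1528 + 1600 + 1528 + 1610 + 1571 + 1539) / 10 = 15650.0000 / 10 = 1565.0000
R̄ = (326 + 366 + 253 + 116 + 282 + 202 + 227 + 121 + 355 + 190) / 10 = 2438.0000 / 10 = 243.8000
UCL = X̄̄ + A₂·R̄ = 1565.0000 + 0.483 × 243.8000 = 1682.7554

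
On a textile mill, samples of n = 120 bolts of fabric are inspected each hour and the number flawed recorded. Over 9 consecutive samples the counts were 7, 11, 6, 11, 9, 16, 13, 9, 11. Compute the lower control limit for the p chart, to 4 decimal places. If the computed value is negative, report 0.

p̄ = Σdᵢ / (k·n) = 93 / (9 × 120) = 0.08611
LCL = p̄ − 3·√(p̄(1−p̄)/n) = 0.08611 − 3 × 0.02561 = 0.00929

0.0093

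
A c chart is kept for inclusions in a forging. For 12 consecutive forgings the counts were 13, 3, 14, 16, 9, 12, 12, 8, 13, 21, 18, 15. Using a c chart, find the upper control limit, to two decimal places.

c̄ = (13 + 3 + 14 + 16 + 9 + 12 + 12 + 8 + 13 + 21 + 18 + 15) / 12 = 154 / 12 = 12.8333
UCL = c̄ + 3√c̄ = 12.8333 + 3 × √12.8333 = 12.8333 + 3 × 3.5824 = 23.5804

23.58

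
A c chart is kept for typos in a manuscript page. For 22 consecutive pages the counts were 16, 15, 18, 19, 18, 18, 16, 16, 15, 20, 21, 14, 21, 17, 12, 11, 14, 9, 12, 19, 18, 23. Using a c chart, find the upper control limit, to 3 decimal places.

28.624

c̄ = (16 + 15 + 18 + 19 + 18 + 18 + 16 + 16 + 15 + 20 + 21 + 14 + 21 + 17 + 12 + 11 + 14 + 9 + 12 + 19 + 18 + 23) / 22 = 362 / 22 = 16.4545
UCL = c̄ + 3√c̄ = 16.4545 + 3 × √16.4545 = 16.4545 + 3 × 4.0564 = 28.6238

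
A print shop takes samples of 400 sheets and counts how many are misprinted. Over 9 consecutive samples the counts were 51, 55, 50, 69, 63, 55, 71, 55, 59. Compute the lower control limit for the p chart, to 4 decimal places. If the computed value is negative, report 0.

0.0936

p̄ = Σdᵢ / (k·n) = 528 / (9 × 400) = 0.14667
LCL = p̄ − 3·√(p̄(1−p̄)/n) = 0.14667 − 3 × 0.01769 = 0.09360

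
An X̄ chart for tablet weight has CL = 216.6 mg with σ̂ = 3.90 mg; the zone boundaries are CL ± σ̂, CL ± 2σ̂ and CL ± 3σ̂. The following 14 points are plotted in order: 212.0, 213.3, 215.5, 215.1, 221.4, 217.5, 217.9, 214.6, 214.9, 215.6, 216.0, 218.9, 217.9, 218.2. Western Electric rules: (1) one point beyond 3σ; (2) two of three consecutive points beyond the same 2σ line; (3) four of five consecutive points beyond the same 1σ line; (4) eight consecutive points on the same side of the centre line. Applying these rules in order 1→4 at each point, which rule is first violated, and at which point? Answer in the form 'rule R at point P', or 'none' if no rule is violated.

none

Zone of each point (C = within 1σ̂, B = 1σ̂–2σ̂, A = 2σ̂–3σ̂, * = beyond 3σ̂; sign = side of CL): 1:-B, 2:-C, 3:-C, 4:-C, 5:+B, 6:+C, 7:+C, 8:-C, 9:-C, 10:-C, 11:-C, 12:+C, 13:+C, 14:+C
No rule fires across all 14 points.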